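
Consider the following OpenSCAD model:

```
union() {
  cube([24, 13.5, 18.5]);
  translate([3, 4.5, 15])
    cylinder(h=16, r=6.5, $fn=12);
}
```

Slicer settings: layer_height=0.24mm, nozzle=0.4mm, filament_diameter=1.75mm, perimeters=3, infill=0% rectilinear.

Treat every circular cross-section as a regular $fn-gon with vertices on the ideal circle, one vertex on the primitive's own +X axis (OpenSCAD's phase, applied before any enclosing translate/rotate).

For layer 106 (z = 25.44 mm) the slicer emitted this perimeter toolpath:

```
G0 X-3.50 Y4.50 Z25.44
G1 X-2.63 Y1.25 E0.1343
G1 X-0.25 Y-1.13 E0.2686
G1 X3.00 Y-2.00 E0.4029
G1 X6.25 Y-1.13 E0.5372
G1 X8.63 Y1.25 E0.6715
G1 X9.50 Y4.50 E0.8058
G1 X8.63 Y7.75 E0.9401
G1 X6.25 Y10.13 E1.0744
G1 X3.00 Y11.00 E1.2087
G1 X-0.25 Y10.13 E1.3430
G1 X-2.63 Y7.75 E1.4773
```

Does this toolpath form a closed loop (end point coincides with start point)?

no

Start point (G0): (-3.50, 4.50). End point (last G1): the path does not return to the start — open.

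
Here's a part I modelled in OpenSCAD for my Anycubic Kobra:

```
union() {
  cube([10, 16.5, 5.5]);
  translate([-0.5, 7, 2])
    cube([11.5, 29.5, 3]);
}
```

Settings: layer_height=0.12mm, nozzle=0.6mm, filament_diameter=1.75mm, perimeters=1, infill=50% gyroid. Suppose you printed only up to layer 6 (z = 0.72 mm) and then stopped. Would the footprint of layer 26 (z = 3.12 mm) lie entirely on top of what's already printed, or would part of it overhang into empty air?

Compare the two slices. At z = 0.72: the cube (footprint 10×16.5) is included at this height (area 165.00 mm²); the cube at (-0.5, 7) does not reach this height (z outside [2, 5]); Taking the union: only the 10×16.5 cube is present, so the union is just that shape — area = 165.00 mm². At z = 3.12: the cube is present — its section is the full 10×16.5 rectangle (area 165.00 mm²); the cube at (-0.5, 7) is present — its section is the full 11.5×29.5 rectangle (area 339.25 mm²); Combining (union): the regions partially overlap — summed areas 504.25 mm² minus the doubly-counted overlap 95.00 mm² gives 409.25 mm² — area = 409.25 mm². Checking containment: at z = 3.12 the cross-section extends beyond the z = 0.72 cross-section by about 244.25 mm².

part overhangs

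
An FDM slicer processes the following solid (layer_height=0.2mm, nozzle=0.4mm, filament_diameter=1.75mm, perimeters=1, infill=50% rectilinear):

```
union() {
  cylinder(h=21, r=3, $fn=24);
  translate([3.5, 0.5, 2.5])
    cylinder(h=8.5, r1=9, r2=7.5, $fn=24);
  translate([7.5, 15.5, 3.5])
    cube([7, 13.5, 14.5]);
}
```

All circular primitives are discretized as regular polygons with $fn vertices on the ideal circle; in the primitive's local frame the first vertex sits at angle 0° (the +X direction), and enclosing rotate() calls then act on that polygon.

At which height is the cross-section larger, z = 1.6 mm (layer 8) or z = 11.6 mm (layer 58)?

layer 58 (z = 11.6 mm)

Layer 8 (z = 1.6): the r=3 cylinder gives a regular 24-gon of circumradius 3 (constant along its height) (area = (24/2)·3.000²·sin(360°/24) = 27.95 mm²); the cone at (3.5, 0.5) does not reach this height (z outside [2.5, 11]); the cube at (7.5, 15.5) does not reach this height (z outside [3.5, 18]); Merging all regions: only the r=3 cylinder is present, so the union is just that shape — area = 27.95 mm². So its area = 27.95 mm². Layer 58 (z = 11.6): the cylinder: section is a regular 24-gon, circumradius r=3 (area = (24/2)·3.000²·sin(360°/24) = 27.95 mm²); the cone at (3.5, 0.5) is not intersected at this z (z outside [2.5, 11]); the cube at (7.5, 15.5) is present — its section is the full 7×13.5 rectangle (area 94.50 mm²); Combining (union): the 2 present regions are separate (no shared area or edge), so areas and boundary lengths simply add and each stays a separate island — area = 122.45 mm². So its area = 122.45 mm². Layer 58 is larger (122.45 vs 27.95 mm²).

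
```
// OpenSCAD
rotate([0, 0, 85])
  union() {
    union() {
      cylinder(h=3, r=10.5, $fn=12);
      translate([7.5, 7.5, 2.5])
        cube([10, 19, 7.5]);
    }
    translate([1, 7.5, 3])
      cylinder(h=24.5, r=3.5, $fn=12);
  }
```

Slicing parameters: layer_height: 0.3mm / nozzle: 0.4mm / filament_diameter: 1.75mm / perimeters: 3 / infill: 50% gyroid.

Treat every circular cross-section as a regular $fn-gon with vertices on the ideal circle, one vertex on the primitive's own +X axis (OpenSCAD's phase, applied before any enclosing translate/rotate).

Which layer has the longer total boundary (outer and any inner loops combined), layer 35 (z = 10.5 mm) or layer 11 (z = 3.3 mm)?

Layer 35 (z = 10.5): the cylinder is absent (z outside [0, 3]); the cube at (7.5, 7.5) is absent (z outside [2.5, 10]); Merging all regions: nothing is present at this height; the r=3.5 cylinder at (1, 7.5) contributes a regular 12-gon of circumradius 3.5 (perimeter = 2·12·3.500·sin(180°/12) = 21.74 mm); Taking the union: only the r=3.5 cylinder at (1, 7.5) is present, so the union is just that shape — boundary = 21.74 mm; (whole slice rotated 85° about Z — lengths, areas and connectivity unchanged). So its perimeter = 21.74 mm. Layer 11 (z = 3.3): the cylinder is absent (z outside [0, 3]); the cube at (7.5, 7.5) is present — its section is the full 10×19 rectangle (perimeter 58.00 mm); Taking the union: only the 10×19 cube at (7.5, 7.5) is present, so the union is just that shape — boundary = 58.00 mm; the r=3.5 cylinder at (1, 7.5) contributes a regular 12-gon of circumradius 3.5 (perimeter = 2·12·3.500·sin(180°/12) = 21.74 mm); Taking the union: the 2 present regions are separate (no shared area or edge), so areas and boundary lengths simply add and each stays a separate island — boundary = 79.74 mm; (whole slice rotated 85° about Z — lengths, areas and connectivity unchanged). So its perimeter = 79.74 mm. Layer 11 is larger (79.74 vs 21.74 mm).

layer 11 (z = 3.3 mm)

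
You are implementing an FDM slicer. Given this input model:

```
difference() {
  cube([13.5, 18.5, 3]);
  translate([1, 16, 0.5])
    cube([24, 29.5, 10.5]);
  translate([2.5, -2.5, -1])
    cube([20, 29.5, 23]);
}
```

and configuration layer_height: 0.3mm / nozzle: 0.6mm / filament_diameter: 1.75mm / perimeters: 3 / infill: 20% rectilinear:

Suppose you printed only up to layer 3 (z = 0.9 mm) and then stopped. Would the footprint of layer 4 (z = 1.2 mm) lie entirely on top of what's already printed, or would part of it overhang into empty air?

entirely on top

Compare the two slices. At z = 0.9: the cube is present — its section is the full 13.5×18.5 rectangle (area 249.75 mm²); the cube at (1, 16) (footprint 24×29.5) is included at this height (area 708.00 mm²); the cube at (2.5, -2.5) is present — its section is the full 20×29.5 rectangle (area 590.00 mm²); After the difference (first − rest): starting from the 13.5×18.5 cube (249.75 mm²), the 24×29.5 cube at (1, 16) partially overlaps it — only the 31.25 mm² overlap (of its 708.00 mm²) is removed, clipping the outline; the 20×29.5 cube at (2.5, -2.5) partially overlaps it — only the 176.00 mm² overlap (of its 590.00 mm²) is removed, clipping the outline — area = 42.50 mm². At z = 1.2: the cube (footprint 13.5×18.5) is included at this height (area 249.75 mm²); the 24×29.5 cube at (1, 16) contributes its full rectangle (area 708.00 mm²); the 20×29.5 cube at (2.5, -2.5) contributes its full rectangle (area 590.00 mm²); Taking the first minus the rest: starting from the 13.5×18.5 cube (249.75 mm²), the 24×29.5 cube at (1, 16) partially overlaps it — only the 31.25 mm² overlap (of its 708.00 mm²) is removed, clipping the outline; the 20×29.5 cube at (2.5, -2.5) partially overlaps it — only the 176.00 mm² overlap (of its 590.00 mm²) is removed, clipping the outline — area = 42.50 mm². Checking containment: the cross-section at z = 1.2 is a subset of the cross-section at z = 0.9.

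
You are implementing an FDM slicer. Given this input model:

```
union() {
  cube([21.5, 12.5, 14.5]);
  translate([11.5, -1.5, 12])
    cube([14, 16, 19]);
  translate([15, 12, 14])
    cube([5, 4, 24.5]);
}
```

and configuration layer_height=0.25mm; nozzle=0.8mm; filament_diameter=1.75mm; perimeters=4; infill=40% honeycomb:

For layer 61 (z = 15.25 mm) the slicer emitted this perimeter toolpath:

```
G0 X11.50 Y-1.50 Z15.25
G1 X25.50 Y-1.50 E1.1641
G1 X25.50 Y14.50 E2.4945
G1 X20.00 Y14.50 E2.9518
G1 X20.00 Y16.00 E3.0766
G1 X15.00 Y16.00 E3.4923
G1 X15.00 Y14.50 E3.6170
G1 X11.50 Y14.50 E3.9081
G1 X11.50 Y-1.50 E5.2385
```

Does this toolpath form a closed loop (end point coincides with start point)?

yes

Start point (G0): (11.50, -1.50). End point (last G1): the path returns to the start — closed.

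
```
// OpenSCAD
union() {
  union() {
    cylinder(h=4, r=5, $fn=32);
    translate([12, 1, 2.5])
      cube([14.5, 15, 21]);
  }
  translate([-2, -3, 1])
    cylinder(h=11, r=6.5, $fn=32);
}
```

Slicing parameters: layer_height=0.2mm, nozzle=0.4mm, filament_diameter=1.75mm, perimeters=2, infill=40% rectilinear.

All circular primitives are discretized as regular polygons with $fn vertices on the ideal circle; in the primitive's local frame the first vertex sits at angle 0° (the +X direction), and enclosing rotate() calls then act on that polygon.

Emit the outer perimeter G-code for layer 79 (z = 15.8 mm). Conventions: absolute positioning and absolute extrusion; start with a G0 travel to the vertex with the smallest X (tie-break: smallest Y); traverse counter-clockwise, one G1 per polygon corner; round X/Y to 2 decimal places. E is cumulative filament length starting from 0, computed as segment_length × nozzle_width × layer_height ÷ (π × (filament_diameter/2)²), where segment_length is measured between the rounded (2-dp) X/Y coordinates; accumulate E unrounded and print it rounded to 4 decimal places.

At z = 15.8 mm: the cylinder is absent (z outside [0, 4]); the 14.5×15 cube at (12, 1) contributes its full rectangle; Combining (union): only the 14.5×15 cube at (12, 1) is present, so the union is just that shape — 1 connected region; the cylinder at (-2, -3) does not reach this height (z outside [1, 12]); Combining (union): only the result so far is present, so the union is just that shape — 1 connected region. The outline is a single polygon with 4 vertices. Extrusion per mm of travel: 0.4 × 0.2 / (π × 0.875²) = 0.033260. Accumulating E over each segment gives final E = 1.9623.

G0 X12.00 Y1.00 Z15.80
G1 X26.50 Y1.00 E0.4823
G1 X26.50 Y16.00 E0.9812
G1 X12.00 Y16.00 E1.4634
G1 X12.00 Y1.00 E1.9623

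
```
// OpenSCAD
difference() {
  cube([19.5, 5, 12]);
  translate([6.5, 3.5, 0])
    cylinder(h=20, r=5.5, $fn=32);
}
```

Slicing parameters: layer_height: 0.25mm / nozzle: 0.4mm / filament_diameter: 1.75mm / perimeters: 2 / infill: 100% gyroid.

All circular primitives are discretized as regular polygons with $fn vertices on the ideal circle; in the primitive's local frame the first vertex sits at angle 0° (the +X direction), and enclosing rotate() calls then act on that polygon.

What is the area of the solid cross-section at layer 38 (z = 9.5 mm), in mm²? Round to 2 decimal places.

At z = 9.5 mm: the 19.5×5 cube contributes its full rectangle (area 97.50 mm²); the cylinder at (6.5, 3.5): section is a regular 32-gon, circumradius r=5.5 (area = (32/2)·5.500²·sin(360°/32) = 94.42 mm²); Taking the first minus the rest: starting from the 19.5×5 cube (97.50 mm²), the r=5.5 cylinder at (6.5, 3.5) partially overlaps it — only the 51.82 mm² overlap (of its 94.42 mm²) is removed, clipping the outline — area = 45.68 mm². Overall, the cross-section has 2 separate islands. Net area = 45.68 mm².

45.68 mm²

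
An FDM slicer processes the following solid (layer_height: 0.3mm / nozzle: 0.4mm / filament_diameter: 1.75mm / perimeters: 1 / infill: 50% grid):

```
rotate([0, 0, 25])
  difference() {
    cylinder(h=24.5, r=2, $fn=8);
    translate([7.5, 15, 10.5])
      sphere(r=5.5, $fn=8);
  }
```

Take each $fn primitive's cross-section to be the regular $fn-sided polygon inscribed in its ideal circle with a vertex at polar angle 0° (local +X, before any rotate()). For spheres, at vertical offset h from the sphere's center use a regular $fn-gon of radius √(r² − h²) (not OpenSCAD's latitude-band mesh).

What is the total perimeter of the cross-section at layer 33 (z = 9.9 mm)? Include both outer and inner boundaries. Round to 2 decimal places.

At z = 9.9 mm: the r=2 cylinder gives a regular 8-gon of circumradius 2 (constant along its height) (perimeter = 2·8·2.000·sin(180°/8) = 12.25 mm); the sphere at (7.5, 15): section is a regular 8-gon, circumradius = √(r²−h²) = √(5.5²−0.6²) = 5.467 (perimeter = 2·8·5.467·sin(180°/8) = 33.48 mm); After the difference (first − rest): starting from the r=2 cylinder, the r=5.5 sphere at (7.5, 15) misses the remaining region (no effect) — boundary = 12.25 mm; (rotated 25° about Z; rotation is an isometry so areas/perimeters/island counts are preserved). Overall, the cross-section is a single solid region. Total boundary length (outer) = 12.25 mm.

12.25 mm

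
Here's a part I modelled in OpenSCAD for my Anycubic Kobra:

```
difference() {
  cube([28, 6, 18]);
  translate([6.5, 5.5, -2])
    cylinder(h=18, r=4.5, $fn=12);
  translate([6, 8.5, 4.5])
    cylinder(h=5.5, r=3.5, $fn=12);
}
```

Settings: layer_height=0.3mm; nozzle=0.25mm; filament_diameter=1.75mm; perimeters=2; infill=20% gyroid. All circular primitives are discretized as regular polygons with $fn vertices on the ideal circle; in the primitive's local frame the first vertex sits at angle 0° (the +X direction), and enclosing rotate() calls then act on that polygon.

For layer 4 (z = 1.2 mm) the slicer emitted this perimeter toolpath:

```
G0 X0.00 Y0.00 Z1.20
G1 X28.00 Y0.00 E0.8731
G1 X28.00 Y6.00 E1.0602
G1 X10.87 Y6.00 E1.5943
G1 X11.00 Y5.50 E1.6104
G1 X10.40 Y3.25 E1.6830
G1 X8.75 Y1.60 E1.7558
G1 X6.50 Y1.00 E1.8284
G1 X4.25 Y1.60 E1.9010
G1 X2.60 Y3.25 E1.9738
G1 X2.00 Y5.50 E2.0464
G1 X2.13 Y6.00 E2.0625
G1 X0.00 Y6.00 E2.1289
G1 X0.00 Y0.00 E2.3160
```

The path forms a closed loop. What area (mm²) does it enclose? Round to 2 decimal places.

133.17 mm²

Apply the shoelace formula to the sequence of (X, Y) vertices; enclosed area = 133.17 mm².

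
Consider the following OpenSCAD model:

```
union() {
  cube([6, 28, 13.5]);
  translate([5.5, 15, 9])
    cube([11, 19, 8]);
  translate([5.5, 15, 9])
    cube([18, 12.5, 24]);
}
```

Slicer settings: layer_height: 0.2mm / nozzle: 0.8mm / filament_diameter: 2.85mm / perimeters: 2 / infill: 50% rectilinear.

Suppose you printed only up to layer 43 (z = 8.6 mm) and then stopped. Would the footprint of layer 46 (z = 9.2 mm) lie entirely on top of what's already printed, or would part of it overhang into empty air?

Compare the two slices. At z = 8.6: the cube (footprint 6×28) is included at this height (area 168.00 mm²); the cube at (5.5, 15) does not reach this height (z outside [9, 17]); the cube at (5.5, 15) is absent (z outside [9, 33]); Combining (union): only the 6×28 cube is present, so the union is just that shape — area = 168.00 mm². At z = 9.2: the cube is present — its section is the full 6×28 rectangle (area 168.00 mm²); the 11×19 cube at (5.5, 15) contributes its full rectangle (area 209.00 mm²); the cube at (5.5, 15) is present — its section is the full 18×12.5 rectangle (area 225.00 mm²); Taking the union: the regions partially overlap — summed areas 602.00 mm² minus the doubly-counted overlap 144.00 mm² gives 458.00 mm² — area = 458.00 mm². Checking containment: at z = 9.2 the cross-section extends beyond the z = 8.6 cross-section by about 290.00 mm².

part overhangs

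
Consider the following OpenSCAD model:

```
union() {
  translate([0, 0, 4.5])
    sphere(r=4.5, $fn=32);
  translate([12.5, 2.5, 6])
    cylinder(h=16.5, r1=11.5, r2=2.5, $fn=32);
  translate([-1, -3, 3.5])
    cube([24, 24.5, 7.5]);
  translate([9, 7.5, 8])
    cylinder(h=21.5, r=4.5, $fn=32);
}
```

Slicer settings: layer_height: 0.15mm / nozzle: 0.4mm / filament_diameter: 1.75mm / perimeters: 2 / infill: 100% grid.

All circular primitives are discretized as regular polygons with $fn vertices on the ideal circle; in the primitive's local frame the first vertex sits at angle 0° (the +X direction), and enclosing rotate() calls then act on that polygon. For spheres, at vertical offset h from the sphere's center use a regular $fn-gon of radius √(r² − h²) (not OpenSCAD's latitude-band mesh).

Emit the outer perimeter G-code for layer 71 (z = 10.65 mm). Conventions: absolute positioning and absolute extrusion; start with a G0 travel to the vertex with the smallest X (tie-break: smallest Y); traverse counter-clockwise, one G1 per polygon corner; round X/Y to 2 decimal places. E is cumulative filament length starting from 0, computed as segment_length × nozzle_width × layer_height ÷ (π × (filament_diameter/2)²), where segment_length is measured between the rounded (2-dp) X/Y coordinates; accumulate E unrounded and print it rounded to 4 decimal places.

G0 X-1.00 Y-3.00 Z10.65
G1 X5.47 Y-3.00 E0.1614
G1 X6.16 Y-3.84 E0.1885
G1 X7.52 Y-4.95 E0.2323
G1 X9.07 Y-5.78 E0.2762
G1 X10.75 Y-6.29 E0.3200
G1 X12.50 Y-6.46 E0.3638
G1 X14.25 Y-6.29 E0.4077
G1 X15.93 Y-5.78 E0.4515
G1 X17.48 Y-4.95 E0.4953
G1 X18.84 Y-3.84 E0.5391
G1 X19.53 Y-3.00 E0.5662
G1 X23.00 Y-3.00 E0.6528
G1 X23.00 Y21.50 E1.2640
G1 X-1.00 Y21.50 E1.8626
G1 X-1.00 Y-3.00 E2.4738

At z = 10.65 mm: the sphere is absent (|z−center|=6.150 > r=4.5); the cone at (12.5, 2.5): at t=0.282 of its height the radius interpolates to r₁+(r₂−r₁)t = 8.964, giving a regular 32-gon of that circumradius; the cube at (-1, -3) is present — its section is the full 24×24.5 rectangle; the cylinder at (9, 7.5): section is a regular 32-gon, circumradius r=4.5; Combining (union): the regions partially overlap (shared area 280.28 mm²), so overlapping operands fuse into one piece — 1 connected region. The outline is a single polygon with 15 vertices. Extrusion per mm of travel: 0.4 × 0.15 / (π × 0.875²) = 0.024945. Accumulating E over each segment gives final E = 2.4738.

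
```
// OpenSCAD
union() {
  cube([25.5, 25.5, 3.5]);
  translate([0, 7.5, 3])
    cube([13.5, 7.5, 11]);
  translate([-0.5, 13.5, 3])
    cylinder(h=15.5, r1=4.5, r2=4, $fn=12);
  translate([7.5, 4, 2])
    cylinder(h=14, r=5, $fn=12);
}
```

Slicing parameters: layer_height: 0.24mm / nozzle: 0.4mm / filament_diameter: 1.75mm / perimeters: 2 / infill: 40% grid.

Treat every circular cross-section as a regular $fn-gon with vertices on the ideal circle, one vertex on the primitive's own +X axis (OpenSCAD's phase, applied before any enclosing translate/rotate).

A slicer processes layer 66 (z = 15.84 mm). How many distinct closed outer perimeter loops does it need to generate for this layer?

2

At z = 15.84 mm: the cube is absent (z outside [0, 3.5]); the cube at (0, 7.5) does not reach this height (z outside [3, 14]); the cone at (-0.5, 13.5): at t=0.828 of its height the radius interpolates to r₁+(r₂−r₁)t = 4.086, giving a regular 12-gon of that circumradius; the r=5 cylinder at (7.5, 4) contributes a regular 12-gon of circumradius 5; Combining (union): the 2 present regions are separate (no shared area or edge), so areas and boundary lengths simply add and each stays a separate island — 2 connected regions. The result has 2 disconnected regions.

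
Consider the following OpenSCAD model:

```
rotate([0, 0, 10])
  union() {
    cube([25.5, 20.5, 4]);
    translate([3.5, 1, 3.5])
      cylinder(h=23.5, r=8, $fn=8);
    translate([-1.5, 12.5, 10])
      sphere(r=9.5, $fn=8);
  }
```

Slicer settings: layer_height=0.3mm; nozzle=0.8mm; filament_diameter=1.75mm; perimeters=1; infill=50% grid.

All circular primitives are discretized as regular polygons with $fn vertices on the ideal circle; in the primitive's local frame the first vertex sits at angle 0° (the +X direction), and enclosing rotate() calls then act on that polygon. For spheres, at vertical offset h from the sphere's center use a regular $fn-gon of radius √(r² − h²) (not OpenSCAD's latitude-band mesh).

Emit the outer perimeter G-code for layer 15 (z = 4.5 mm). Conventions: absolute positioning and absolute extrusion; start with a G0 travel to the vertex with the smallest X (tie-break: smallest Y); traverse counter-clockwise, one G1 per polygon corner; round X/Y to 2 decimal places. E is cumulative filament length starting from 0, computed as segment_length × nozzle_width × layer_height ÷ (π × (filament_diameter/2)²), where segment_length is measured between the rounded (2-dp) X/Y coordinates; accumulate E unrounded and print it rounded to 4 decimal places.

G0 X-11.28 Y10.70 Z4.50
G1 X-8.09 Y5.70 E0.5918
G1 X-3.61 Y4.71 E1.0496
G1 X-4.61 Y0.20 E1.5105
G1 X-1.32 Y-4.96 E2.1211
G1 X4.66 Y-6.29 E2.7324
G1 X9.83 Y-3.00 E3.3439
G1 X11.15 Y2.98 E3.9549
G1 X7.86 Y8.15 E4.5664
G1 X3.05 Y9.21 E5.0578
G1 X3.98 Y13.39 E5.4851
G1 X0.80 Y18.39 E6.0764
G1 X-4.99 Y19.68 E6.6683
G1 X-9.99 Y16.49 E7.2601
G1 X-11.28 Y10.70 E7.8520

At z = 4.5 mm: the cube is not intersected at this z (z outside [0, 4]); the r=8 cylinder at (3.5, 1) gives a regular 8-gon of circumradius 8 (constant along its height); the sphere at (-1.5, 12.5): section is a regular 8-gon, circumradius = √(r²−h²) = √(9.5²−5.5²) = 7.746; Combining (union): the regions partially overlap (shared area 14.10 mm²), so overlapping operands fuse into one piece — 1 connected region; (whole slice rotated 10° about Z — lengths, areas and connectivity unchanged). The outline is a single polygon with 14 vertices. Extrusion per mm of travel: 0.8 × 0.3 / (π × 0.875²) = 0.099780. Accumulating E over each segment gives final E = 7.8520.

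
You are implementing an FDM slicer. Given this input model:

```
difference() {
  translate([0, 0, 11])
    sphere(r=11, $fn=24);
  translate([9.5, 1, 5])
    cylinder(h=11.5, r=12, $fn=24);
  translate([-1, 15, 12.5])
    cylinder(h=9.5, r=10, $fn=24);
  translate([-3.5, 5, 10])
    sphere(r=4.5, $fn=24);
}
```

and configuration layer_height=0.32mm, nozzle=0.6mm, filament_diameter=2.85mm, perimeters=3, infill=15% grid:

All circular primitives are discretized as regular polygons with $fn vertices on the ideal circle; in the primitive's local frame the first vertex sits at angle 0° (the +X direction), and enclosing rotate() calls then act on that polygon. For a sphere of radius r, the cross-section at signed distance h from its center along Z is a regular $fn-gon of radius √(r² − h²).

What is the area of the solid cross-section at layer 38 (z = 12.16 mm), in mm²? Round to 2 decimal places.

At z = 12.16 mm: the r=11 sphere contributes a regular 24-gon of circumradius √(11²−1.16²) = 10.939 (area = (24/2)·10.939²·sin(360°/24) = 371.63 mm²); the r=12 cylinder at (9.5, 1) contributes a regular 24-gon of circumradius 12 (area = (24/2)·12.000²·sin(360°/24) = 447.24 mm²); the cylinder at (-1, 15) does not reach this height (z outside [12.5, 22]); the r=4.5 sphere at (-3.5, 5) contributes a regular 24-gon of circumradius √(4.5²−2.16²) = 3.948 (area = (24/2)·3.948²·sin(360°/24) = 48.40 mm²); After the difference (first − rest): starting from the r=11 sphere (371.63 mm²), the r=12 cylinder at (9.5, 1) partially overlaps it — only the 196.69 mm² overlap (of its 447.24 mm²) is removed, clipping the outline; the r=4.5 sphere at (-3.5, 5) partially overlaps it — only the 38.03 mm² overlap (of its 48.40 mm²) is removed, clipping the outline — area = 136.90 mm². Overall, the cross-section is a single solid region. Net area = 136.90 mm².

136.90 mm²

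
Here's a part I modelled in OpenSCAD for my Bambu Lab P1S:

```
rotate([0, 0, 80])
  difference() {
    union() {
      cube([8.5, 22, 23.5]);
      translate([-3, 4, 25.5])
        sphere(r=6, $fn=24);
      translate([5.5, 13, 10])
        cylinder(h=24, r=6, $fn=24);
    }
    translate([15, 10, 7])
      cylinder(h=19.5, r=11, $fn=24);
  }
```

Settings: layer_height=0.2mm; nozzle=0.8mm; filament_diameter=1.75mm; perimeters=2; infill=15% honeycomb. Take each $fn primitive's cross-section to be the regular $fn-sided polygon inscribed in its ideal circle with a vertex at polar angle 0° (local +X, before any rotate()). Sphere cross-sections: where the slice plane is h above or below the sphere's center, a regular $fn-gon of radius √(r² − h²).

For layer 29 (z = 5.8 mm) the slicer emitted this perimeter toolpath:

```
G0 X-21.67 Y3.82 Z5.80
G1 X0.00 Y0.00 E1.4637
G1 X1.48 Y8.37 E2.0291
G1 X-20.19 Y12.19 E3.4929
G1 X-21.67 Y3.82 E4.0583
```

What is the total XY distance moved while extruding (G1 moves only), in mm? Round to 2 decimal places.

Sum the Euclidean lengths of each G1 segment: total = 61.01 mm.

61.01 mm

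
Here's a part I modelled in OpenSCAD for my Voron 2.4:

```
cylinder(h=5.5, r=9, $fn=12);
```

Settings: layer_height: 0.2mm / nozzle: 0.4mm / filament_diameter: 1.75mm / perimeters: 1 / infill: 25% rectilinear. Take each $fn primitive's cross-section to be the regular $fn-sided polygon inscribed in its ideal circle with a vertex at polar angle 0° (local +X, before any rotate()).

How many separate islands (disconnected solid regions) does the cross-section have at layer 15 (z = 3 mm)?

1

At z = 3 mm: the r=9 cylinder contributes a regular 12-gon of circumradius 9. Overall, the cross-section is a single solid region. Island count = 1.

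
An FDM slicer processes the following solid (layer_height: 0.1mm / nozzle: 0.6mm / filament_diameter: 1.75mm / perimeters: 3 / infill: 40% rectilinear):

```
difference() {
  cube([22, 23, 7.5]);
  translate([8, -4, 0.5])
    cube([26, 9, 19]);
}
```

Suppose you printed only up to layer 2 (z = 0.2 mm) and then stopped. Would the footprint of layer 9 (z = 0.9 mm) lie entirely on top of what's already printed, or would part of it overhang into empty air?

entirely on top

Compare the two slices. At z = 0.2: the cube is present — its section is the full 22×23 rectangle (area 506.00 mm²); the cube at (8, -4) is absent (z outside [0.5, 19.5]); Taking the first minus the rest: none of the subtracted shapes is present at this height, so the 22×23 cube is unchanged — area = 506.00 mm². At z = 0.9: the cube (footprint 22×23) is included at this height (area 506.00 mm²); the cube at (8, -4) (footprint 26×9) is included at this height (area 234.00 mm²); Subtracting the remaining from the first: starting from the 22×23 cube (506.00 mm²), the 26×9 cube at (8, -4) partially overlaps it — only the 70.00 mm² overlap (of its 234.00 mm²) is removed, clipping the outline — area = 436.00 mm². Checking containment: the cross-section at z = 0.9 is a subset of the cross-section at z = 0.2.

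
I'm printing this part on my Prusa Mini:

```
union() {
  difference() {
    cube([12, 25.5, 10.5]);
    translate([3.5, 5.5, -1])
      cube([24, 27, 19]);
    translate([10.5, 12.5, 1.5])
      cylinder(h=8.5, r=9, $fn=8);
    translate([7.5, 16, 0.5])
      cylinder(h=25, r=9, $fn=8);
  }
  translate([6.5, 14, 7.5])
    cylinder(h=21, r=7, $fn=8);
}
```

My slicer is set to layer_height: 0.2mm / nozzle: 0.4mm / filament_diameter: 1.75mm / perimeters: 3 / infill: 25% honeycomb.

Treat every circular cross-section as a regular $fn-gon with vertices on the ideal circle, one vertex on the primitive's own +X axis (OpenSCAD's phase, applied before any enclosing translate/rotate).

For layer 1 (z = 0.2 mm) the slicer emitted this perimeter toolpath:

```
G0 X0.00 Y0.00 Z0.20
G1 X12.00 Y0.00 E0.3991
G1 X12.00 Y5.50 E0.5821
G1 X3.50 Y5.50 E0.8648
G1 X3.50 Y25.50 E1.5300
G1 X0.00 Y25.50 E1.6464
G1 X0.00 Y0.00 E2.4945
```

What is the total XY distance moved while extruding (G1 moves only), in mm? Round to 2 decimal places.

Sum the Euclidean lengths of each G1 segment: total = 75.00 mm.

75.00 mm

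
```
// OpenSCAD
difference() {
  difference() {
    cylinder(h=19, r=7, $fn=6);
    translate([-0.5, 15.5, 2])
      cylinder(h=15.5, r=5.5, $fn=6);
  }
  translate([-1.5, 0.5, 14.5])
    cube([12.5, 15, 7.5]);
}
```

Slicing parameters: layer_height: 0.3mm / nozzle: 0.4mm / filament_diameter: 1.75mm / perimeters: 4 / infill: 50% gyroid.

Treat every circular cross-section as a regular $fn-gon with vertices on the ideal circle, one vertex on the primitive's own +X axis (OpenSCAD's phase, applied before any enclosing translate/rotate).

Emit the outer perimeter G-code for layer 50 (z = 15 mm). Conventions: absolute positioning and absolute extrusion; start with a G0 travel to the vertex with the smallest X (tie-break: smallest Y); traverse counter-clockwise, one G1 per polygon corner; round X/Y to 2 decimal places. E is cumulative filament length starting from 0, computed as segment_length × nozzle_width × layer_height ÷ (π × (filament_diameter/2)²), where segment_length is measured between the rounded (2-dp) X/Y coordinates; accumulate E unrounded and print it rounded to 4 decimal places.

G0 X-7.00 Y0.00 Z15.00
G1 X-3.50 Y-6.06 E0.3491
G1 X3.50 Y-6.06 E0.6984
G1 X7.00 Y0.00 E1.0475
G1 X6.71 Y0.50 E1.0763
G1 X-1.50 Y0.50 E1.4859
G1 X-1.50 Y6.06 E1.7633
G1 X-3.50 Y6.06 E1.8631
G1 X-7.00 Y0.00 E2.2122

At z = 15 mm: the r=7 cylinder gives a regular 6-gon of circumradius 7 (constant along its height); the r=5.5 cylinder at (-0.5, 15.5) contributes a regular 6-gon of circumradius 5.5; After the difference (first − rest): starting from the r=7 cylinder, the r=5.5 cylinder at (-0.5, 15.5) misses the remaining region (no effect) — 1 connected region; the cube at (-1.5, 0.5) is present — its section is the full 12.5×15 rectangle; After the difference (first − rest): starting from that combined region, the 12.5×15 cube at (-1.5, 0.5) partially overlaps it — only the 36.74 mm² overlap (of its 187.50 mm²) is removed, clipping the outline — 1 connected region. The outline is a single polygon with 8 vertices. Extrusion per mm of travel: 0.4 × 0.3 / (π × 0.875²) = 0.049890. Accumulating E over each segment gives final E = 2.2122.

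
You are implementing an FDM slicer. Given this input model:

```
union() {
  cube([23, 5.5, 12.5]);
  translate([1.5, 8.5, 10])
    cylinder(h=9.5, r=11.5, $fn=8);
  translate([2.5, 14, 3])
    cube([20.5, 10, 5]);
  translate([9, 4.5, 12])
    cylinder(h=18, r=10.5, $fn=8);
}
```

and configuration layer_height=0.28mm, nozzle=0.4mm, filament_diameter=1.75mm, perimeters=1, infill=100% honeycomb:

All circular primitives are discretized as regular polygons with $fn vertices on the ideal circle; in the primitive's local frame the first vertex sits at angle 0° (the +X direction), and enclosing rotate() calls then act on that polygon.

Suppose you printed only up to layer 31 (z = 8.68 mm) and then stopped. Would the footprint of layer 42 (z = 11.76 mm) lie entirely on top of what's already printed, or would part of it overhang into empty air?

Compare the two slices. At z = 8.68: the cube is present — its section is the full 23×5.5 rectangle (area 126.50 mm²); the cylinder at (1.5, 8.5) is not intersected at this z (z outside [10, 19.5]); the cube at (2.5, 14) does not reach this height (z outside [3, 8]); the cylinder at (9, 4.5) is not intersected at this z (z outside [12, 30]); Merging all regions: only the 23×5.5 cube is present, so the union is just that shape — area = 126.50 mm². At z = 11.76: the cube is present — its section is the full 23×5.5 rectangle (area 126.50 mm²); the cylinder at (1.5, 8.5): section is a regular 8-gon, circumradius r=11.5 (area = (8/2)·11.500²·sin(360°/8) = 374.06 mm²); the cube at (2.5, 14) does not reach this height (z outside [3, 8]); the cylinder at (9, 4.5) is absent (z outside [12, 30]); Combining (union): the regions partially overlap — summed areas 500.56 mm² minus the doubly-counted overlap 58.26 mm² gives 442.29 mm² — area = 442.29 mm². Checking containment: at z = 11.76 the cross-section extends beyond the z = 8.68 cross-section by about 315.79 mm².

part overhangs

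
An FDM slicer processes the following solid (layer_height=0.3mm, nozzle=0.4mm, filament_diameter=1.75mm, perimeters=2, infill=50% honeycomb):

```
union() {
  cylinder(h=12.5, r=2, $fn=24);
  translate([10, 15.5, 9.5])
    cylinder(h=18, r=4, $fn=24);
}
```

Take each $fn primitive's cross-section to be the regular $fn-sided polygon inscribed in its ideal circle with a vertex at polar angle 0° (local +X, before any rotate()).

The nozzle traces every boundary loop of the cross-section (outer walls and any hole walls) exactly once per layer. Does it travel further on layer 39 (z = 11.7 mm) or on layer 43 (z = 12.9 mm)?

Layer 39 (z = 11.7): the cylinder: section is a regular 24-gon, circumradius r=2 (perimeter = 2·24·2.000·sin(180°/24) = 12.53 mm); the r=4 cylinder at (10, 15.5) contributes a regular 24-gon of circumradius 4 (perimeter = 2·24·4.000·sin(180°/24) = 25.06 mm); Taking the union: the 2 present regions are separate (no shared area or edge), so areas and boundary lengths simply add and each stays a separate island — boundary = 37.59 mm. So its perimeter = 37.59 mm. Layer 43 (z = 12.9): the cylinder does not reach this height (z outside [0, 12.5]); the r=4 cylinder at (10, 15.5) contributes a regular 24-gon of circumradius 4 (perimeter = 2·24·4.000·sin(180°/24) = 25.06 mm); Merging all regions: only the r=4 cylinder at (10, 15.5) is present, so the union is just that shape — boundary = 25.06 mm. So its perimeter = 25.06 mm. Layer 39 is larger (37.59 vs 25.06 mm).

layer 39 (z = 11.7 mm)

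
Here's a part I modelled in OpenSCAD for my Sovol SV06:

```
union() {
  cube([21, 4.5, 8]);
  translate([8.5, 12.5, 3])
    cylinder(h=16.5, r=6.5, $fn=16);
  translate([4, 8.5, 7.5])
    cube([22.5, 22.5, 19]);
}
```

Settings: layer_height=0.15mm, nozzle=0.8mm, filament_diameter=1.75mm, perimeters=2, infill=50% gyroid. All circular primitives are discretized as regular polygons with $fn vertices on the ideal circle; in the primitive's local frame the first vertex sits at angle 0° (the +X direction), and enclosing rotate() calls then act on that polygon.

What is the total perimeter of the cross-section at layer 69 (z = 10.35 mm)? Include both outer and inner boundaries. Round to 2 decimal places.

92.97 mm

At z = 10.35 mm: the cube is absent (z outside [0, 8]); the cylinder at (8.5, 12.5): section is a regular 16-gon, circumradius r=6.5 (perimeter = 2·16·6.500·sin(180°/16) = 40.58 mm); the cube at (4, 8.5) (footprint 22.5×22.5) is included at this height (perimeter 90.00 mm); Combining (union): the regions partially overlap (shared area 100.49 mm²), so the edge portions inside another operand are dropped and the merged outline is re-measured after clipping — boundary = 92.97 mm. Overall, the cross-section is a single solid region. Total boundary length (outer) = 92.97 mm.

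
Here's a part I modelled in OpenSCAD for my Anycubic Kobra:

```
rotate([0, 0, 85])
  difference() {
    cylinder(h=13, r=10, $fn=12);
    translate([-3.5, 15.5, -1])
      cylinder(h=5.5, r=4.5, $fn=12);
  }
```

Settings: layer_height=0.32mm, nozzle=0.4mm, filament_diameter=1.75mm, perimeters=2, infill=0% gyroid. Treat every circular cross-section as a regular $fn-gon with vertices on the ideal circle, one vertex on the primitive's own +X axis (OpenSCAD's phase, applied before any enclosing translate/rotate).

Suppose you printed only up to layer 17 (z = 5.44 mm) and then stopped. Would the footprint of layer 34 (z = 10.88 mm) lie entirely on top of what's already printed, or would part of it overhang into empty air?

Compare the two slices. At z = 5.44: the r=10 cylinder contributes a regular 12-gon of circumradius 10 (area = (12/2)·10.000²·sin(360°/12) = 300.00 mm²); the cylinder at (-3.5, 15.5) is absent (z outside [-1, 4.5]); After the difference (first − rest): none of the subtracted shapes is present at this height, so the r=10 cylinder is unchanged — area = 300.00 mm²; (whole slice rotated 85° about Z — lengths, areas and connectivity unchanged). At z = 10.88: the r=10 cylinder contributes a regular 12-gon of circumradius 10 (area = (12/2)·10.000²·sin(360°/12) = 300.00 mm²); the cylinder at (-3.5, 15.5) is absent (z outside [-1, 4.5]); Taking the first minus the rest: none of the subtracted shapes is present at this height, so the r=10 cylinder is unchanged — area = 300.00 mm²; (rotated 85° about Z; rotation is an isometry so areas/perimeters/island counts are preserved). Checking containment: the cross-section at z = 10.88 is a subset of the cross-section at z = 5.44.

entirely on top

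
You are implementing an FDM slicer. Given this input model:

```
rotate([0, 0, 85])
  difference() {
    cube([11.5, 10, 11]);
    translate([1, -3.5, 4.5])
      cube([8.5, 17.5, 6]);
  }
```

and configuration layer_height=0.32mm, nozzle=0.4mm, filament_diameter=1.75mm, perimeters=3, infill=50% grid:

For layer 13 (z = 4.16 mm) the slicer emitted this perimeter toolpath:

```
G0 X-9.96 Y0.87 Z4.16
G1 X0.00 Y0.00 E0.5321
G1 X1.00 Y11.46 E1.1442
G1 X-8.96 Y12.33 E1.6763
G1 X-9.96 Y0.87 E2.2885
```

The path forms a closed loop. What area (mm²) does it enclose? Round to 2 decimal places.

Apply the shoelace formula to the sequence of (X, Y) vertices; enclosed area = 115.01 mm².

115.01 mm²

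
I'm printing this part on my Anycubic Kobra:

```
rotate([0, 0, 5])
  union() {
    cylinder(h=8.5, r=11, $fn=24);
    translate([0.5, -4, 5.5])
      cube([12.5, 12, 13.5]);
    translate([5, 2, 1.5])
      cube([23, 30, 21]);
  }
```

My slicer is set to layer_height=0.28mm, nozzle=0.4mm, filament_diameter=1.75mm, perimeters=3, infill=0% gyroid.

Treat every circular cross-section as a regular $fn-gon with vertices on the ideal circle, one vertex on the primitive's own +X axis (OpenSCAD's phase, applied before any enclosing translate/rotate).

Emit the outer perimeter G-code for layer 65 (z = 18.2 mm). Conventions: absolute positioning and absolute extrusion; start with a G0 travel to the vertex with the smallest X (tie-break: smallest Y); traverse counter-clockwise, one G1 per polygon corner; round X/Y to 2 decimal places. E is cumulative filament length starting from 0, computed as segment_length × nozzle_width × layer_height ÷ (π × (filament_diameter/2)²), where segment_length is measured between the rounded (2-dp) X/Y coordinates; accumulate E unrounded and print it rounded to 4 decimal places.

At z = 18.2 mm: the cylinder is not intersected at this z (z outside [0, 8.5]); the cube at (0.5, -4) (footprint 12.5×12) is included at this height; the cube at (5, 2) (footprint 23×30) is included at this height; Taking the union: the regions partially overlap (shared area 48.00 mm²), so overlapping operands fuse into one piece — 1 connected region; (rotated 5° about Z; rotation is an isometry so areas/perimeters/island counts are preserved). The outline is a single polygon with 8 vertices. Extrusion per mm of travel: 0.4 × 0.28 / (π × 0.875²) = 0.046564. Accumulating E over each segment gives final E = 5.9129.

G0 X-0.20 Y8.01 Z18.20
G1 X0.85 Y-3.94 E0.5586
G1 X13.30 Y-2.85 E1.1405
G1 X12.78 Y3.13 E1.4200
G1 X27.72 Y4.43 E2.1183
G1 X25.10 Y34.32 E3.5155
G1 X2.19 Y32.31 E4.5864
G1 X4.28 Y8.41 E5.7035
G1 X-0.20 Y8.01 E5.9129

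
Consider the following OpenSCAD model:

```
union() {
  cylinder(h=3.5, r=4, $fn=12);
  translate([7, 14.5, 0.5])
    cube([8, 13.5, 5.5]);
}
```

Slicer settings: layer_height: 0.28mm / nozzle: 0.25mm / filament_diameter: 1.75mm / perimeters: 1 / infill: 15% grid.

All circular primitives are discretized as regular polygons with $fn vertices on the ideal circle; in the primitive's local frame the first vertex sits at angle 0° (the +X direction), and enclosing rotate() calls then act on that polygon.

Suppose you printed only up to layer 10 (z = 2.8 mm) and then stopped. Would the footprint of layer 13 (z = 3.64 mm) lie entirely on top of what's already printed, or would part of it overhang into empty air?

entirely on top

Compare the two slices. At z = 2.8: the r=4 cylinder contributes a regular 12-gon of circumradius 4 (area = (12/2)·4.000²·sin(360°/12) = 48.00 mm²); the cube at (7, 14.5) is present — its section is the full 8×13.5 rectangle (area 108.00 mm²); Taking the union: the 2 present regions are separate (no shared area or edge), so areas and boundary lengths simply add and each stays a separate island — area = 156.00 mm². At z = 3.64: the cylinder is not intersected at this z (z outside [0, 3.5]); the 8×13.5 cube at (7, 14.5) contributes its full rectangle (area 108.00 mm²); Merging all regions: only the 8×13.5 cube at (7, 14.5) is present, so the union is just that shape — area = 108.00 mm². Checking containment: the cross-section at z = 3.64 is a subset of the cross-section at z = 2.8.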